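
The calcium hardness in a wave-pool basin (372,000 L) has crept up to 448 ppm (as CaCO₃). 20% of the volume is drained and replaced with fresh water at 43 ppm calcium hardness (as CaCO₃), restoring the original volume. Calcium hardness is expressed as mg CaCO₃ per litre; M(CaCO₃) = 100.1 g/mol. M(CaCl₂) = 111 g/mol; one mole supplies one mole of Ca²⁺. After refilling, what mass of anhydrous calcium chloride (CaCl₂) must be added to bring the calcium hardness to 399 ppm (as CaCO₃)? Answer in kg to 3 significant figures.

After draining 20% and refilling: 448 × 0.80 + 43 × 0.20 = 367 ppm.
Deficit to target: 399 − 367 = 32 mg/L.
As CaCO₃: 32 mg/L × 372,000 L = 11,900 g; ÷ 100.1 = 118.9 mol Ca²⁺.
Mass: 118.9 × 111 = 13,200 g.

13.2 kg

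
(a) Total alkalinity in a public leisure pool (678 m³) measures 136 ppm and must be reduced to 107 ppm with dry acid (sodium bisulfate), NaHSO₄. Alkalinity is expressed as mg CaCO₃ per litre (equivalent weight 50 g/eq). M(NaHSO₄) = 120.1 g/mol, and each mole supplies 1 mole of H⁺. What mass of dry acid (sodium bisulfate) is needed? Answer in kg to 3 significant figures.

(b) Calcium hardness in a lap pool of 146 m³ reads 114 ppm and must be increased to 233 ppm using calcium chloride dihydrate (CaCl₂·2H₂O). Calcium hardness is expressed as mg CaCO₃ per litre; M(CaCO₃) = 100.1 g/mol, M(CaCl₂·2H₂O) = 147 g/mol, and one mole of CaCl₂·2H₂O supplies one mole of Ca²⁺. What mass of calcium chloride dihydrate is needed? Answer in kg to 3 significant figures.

(a) 47.2 kg; (b) 25.5 kg

(a) Volume: 678 m³ = 678,000 L.
(a) Alkalinity to neutralize: (136 − 107) = 29 mg/L as CaCO₃ × 678,000 L = 19,660 g as CaCO₃.
(a) Equivalents of H⁺ required: 19,660 ÷ 50 g/eq = 393.2 eq = 393.2 mol NaHSO₄.
(a) Mass of NaHSO₄: 393.2 × 120.1 = 47,230 g.

(b) Volume: 146 m³ = 146,000 L.
(b) Hardness to add: (233 − 114) = 119 mg/L as CaCO₃ × 146,000 L = 17,370 g as CaCO₃.
(b) Moles of Ca²⁺ (1 mol Ca²⁺ ≡ 1 mol CaCO₃): 17,370 / 100.1 g/mol = 173.6 mol.
(b) Mass of CaCl₂·2H₂O: 173.6 × 147 = 25,510 g.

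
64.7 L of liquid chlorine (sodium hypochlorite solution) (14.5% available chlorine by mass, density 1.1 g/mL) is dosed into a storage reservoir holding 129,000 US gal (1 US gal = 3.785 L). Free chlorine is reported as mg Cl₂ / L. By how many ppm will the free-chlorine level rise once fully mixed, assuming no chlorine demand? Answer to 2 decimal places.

21.14 ppm

Volume: 129,000 US gal × 3.785 L/gal = 488,265 L.
Mass of solution: 64.7 L × 1000 mL/L × 1.1 g/mL = 71,170 g.
Available chlorine delivered: 71,170 g × 0.145 = 10,320 g as Cl₂.
Concentration rise: 10,320 g / 488,265 L = 21.14 mg/L = 21.14 ppm.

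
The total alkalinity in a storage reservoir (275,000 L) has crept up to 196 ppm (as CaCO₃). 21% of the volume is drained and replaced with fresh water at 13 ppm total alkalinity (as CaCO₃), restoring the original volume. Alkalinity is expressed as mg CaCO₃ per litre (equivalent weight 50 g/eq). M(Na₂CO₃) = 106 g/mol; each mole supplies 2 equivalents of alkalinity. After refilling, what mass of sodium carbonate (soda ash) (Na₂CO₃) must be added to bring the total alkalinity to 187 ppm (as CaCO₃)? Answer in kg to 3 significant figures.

After draining 21% and refilling: 196 × 0.79 + 13 × 0.21 = 157.57 ppm.
Deficit to target: 187 − 157.57 = 29.43 mg/L.
As CaCO₃: 29.43 mg/L × 275,000 L = 8093 g; ÷ 50 g/eq ÷ 2 = 80.93 mol Na₂CO₃.
Mass: 80.93 × 106 = 8579 g.

8.58 kg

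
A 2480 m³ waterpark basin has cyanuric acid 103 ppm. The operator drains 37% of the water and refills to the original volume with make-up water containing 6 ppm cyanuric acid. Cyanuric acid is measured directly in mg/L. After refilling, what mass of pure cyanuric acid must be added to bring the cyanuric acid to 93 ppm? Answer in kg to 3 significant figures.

64.2 kg

Volume: 2480 m³ = 2,480,000 L.
After draining 37% and refilling: 103 × 0.63 + 6 × 0.37 = 67.11 ppm.
Deficit to target: 93 − 67.11 = 25.89 mg/L.
Mass: 25.89 mg/L × 2,480,000 L = 64,210 g cyanuric acid.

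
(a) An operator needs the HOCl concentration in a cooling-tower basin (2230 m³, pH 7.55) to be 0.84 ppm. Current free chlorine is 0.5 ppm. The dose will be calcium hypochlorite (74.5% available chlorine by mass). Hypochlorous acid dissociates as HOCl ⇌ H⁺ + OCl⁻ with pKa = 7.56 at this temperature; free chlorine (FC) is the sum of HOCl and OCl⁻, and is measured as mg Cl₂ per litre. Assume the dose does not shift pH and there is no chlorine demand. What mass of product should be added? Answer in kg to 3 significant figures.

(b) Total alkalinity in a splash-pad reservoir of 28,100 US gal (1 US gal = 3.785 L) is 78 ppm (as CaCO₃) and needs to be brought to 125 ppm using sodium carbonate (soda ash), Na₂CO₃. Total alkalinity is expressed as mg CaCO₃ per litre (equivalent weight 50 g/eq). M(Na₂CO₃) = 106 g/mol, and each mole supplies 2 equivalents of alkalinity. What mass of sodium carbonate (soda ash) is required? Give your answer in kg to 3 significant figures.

(a) 3.47 kg; (b) 5.30 kg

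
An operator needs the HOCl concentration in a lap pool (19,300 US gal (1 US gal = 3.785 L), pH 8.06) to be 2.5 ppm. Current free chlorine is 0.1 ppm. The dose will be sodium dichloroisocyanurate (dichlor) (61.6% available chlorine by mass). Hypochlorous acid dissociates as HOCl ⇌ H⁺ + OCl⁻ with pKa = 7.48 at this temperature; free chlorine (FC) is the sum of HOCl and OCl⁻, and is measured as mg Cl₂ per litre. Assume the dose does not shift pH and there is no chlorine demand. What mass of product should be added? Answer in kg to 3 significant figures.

Volume: 19,300 US gal × 3.785 L/gal = 73,050 L.
[OCl⁻]/[HOCl] = 10^(pH − pKa) = 10^(8.06 − 7.48) = 3.802; fraction as HOCl = 1/(1 + 3.802) = 0.2083.
Free chlorine required for 2.5 ppm HOCl: 2.5 / 0.2083 = 12 ppm.
FC to add: 12 − 0.1 = 11.9 mg/L as Cl₂.
Cl₂ equivalent: 11.9 mg/L × 73,050 L = 869.6 g.
Product at 61.6% available Cl: 869.6 / 0.616 = 1412 g.

1.41 kg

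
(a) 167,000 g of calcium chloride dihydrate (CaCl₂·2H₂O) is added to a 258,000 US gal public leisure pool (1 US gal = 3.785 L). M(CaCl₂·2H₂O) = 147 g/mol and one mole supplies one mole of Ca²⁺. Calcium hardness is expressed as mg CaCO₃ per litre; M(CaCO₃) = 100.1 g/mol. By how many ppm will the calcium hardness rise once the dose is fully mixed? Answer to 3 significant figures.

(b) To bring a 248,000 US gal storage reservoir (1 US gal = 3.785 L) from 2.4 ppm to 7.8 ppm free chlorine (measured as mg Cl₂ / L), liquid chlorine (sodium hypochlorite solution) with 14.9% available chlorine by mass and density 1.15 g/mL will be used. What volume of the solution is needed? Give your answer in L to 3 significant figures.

(a) 116 ppm; (b) 29.6 L

(a) Volume: 258,000 US gal × 3.785 L/gal = 976,530 L.
(a) Moles of Ca²⁺: 167,000 g ÷ 147 g/mol = 1136 mol.
(a) As CaCO₃: 1136 mol × 100.1 g/mol = 113,700 g.
(a) Rise: 113,700 g / 976,530 L × 1000 = 116.5 mg/L.

(b) Volume: 248,000 US gal × 3.785 L/gal = 938,680 L.
(b) Chlorine deficit: 7.8 − 2.4 = 5.4 ppm = 5.4 mg/L as Cl₂.
(b) Cl₂ equivalent needed: 5.4 mg/L × 938,680 L = 5,069,000 mg = 5069 g.
(b) Product at 14.9% available chlorine: 5069 / 0.149 = 34,020 g.
(b) Volume at density 1.15 g/mL: 34,020 g ÷ 1.15 g/mL = 29,580 mL.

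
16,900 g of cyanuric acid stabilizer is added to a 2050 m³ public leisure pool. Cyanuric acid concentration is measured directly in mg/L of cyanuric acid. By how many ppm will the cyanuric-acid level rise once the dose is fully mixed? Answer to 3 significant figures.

8.24 ppm

Volume: 2050 m³ = 2,050,000 L.
Rise: 16,900 g / 2,050,000 L × 1000 = 8.244 mg/L.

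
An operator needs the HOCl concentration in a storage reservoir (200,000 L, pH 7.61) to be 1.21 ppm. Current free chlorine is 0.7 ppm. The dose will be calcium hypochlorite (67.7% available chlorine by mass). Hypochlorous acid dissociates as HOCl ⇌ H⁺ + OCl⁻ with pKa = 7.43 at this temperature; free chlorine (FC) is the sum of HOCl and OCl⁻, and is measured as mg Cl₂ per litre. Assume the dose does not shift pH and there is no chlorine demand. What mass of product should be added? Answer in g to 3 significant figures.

692 g

[OCl⁻]/[HOCl] = 10^(pH − pKa) = 10^(7.61 − 7.43) = 1.514; fraction as HOCl = 1/(1 + 1.514) = 0.3978.
Free chlorine required for 1.21 ppm HOCl: 1.21 / 0.3978 = 3.041 ppm.
FC to add: 3.041 − 0.7 = 2.341 mg/L as Cl₂.
Cl₂ equivalent: 2.341 mg/L × 200,000 L = 468.3 g.
Product at 67.7% available Cl: 468.3 / 0.677 = 691.7 g.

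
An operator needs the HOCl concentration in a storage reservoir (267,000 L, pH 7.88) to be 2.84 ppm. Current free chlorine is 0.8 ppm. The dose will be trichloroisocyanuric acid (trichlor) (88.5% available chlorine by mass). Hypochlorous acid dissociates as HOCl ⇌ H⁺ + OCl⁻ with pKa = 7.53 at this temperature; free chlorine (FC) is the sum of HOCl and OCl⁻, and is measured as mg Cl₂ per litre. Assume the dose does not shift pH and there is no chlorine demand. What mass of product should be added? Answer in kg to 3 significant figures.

[OCl⁻]/[HOCl] = 10^(pH − pKa) = 10^(7.88 − 7.53) = 2.239; fraction as HOCl = 1/(1 + 2.239) = 0.3088.
Free chlorine required for 2.84 ppm HOCl: 2.84 / 0.3088 = 9.198 ppm.
FC to add: 9.198 − 0.8 = 8.398 mg/L as Cl₂.
Cl₂ equivalent: 8.398 mg/L × 267,000 L = 2242 g.
Product at 88.5% available Cl: 2242 / 0.885 = 2534 g.

2.53 kg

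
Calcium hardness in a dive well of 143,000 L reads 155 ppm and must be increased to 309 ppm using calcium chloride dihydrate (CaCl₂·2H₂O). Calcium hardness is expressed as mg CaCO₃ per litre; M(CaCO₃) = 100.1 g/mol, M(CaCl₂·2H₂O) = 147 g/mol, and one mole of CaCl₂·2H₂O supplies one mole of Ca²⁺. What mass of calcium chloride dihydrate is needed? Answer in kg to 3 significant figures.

32.3 kg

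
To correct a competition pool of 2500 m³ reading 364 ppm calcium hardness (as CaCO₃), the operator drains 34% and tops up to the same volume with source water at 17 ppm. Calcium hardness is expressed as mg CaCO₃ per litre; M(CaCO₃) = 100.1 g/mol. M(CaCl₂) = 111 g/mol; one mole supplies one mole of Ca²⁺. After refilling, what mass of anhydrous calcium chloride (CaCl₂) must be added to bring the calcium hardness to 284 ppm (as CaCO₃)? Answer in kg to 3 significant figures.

105 kg

Volume: 2500 m³ = 2,500,000 L.
After draining 34% and refilling: 364 × 0.66 + 17 × 0.34 = 246.02 ppm.
Deficit to target: 284 − 246.02 = 37.98 mg/L.
As CaCO₃: 37.98 mg/L × 2,500,000 L = 94,950 g; ÷ 100.1 = 948.6 mol Ca²⁺.
Mass: 948.6 × 111 = 105,300 g.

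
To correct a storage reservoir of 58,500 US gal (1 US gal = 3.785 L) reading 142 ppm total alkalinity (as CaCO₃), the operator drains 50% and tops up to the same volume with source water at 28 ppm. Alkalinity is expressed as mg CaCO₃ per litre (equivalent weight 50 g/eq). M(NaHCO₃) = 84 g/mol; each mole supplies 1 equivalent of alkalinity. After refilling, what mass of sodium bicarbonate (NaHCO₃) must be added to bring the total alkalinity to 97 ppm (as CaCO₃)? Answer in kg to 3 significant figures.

Volume: 58,500 US gal × 3.785 L/gal = 221,422 L.
After draining 50% and refilling: 142 × 0.50 + 28 × 0.50 = 85 ppm.
Deficit to target: 97 − 85 = 12 mg/L.
As CaCO₃: 12 mg/L × 221,422 L = 2657 g; ÷ 50 g/eq ÷ 1 = 53.14 mol NaHCO₃.
Mass: 53.14 × 84 = 4464 g.

4.46 kg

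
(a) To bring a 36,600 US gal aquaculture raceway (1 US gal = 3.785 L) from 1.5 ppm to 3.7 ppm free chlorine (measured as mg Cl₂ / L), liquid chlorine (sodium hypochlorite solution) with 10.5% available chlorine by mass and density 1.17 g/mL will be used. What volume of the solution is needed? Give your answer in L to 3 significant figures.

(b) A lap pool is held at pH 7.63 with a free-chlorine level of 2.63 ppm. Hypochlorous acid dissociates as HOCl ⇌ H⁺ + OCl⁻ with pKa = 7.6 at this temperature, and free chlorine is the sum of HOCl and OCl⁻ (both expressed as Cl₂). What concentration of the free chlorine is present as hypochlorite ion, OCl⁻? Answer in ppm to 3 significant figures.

(a) Volume: 36,600 US gal × 3.785 L/gal = 138,531 L.
(a) Chlorine deficit: 3.7 − 1.5 = 2.2 ppm = 2.2 mg/L as Cl₂.
(a) Cl₂ equivalent needed: 2.2 mg/L × 138,531 L = 304,800 mg = 304.8 g.
(a) Product at 10.5% available chlorine: 304.8 / 0.105 = 2903 g.
(a) Volume at density 1.17 g/mL: 2903 g ÷ 1.17 g/mL = 2481 mL.

(b) [OCl⁻]/[HOCl] = 10^(pH − pKa) = 10^(7.63 − 7.6) = 10^0.03 = 1.072.
(b) Fraction as HOCl = 1 / (1 + 1.072) = 0.4827.
(b) OCl⁻ = (1 − 0.4827) × 2.63 ppm = 1.36 ppm.

(a) 2.48 L; (b) 1.36 ppm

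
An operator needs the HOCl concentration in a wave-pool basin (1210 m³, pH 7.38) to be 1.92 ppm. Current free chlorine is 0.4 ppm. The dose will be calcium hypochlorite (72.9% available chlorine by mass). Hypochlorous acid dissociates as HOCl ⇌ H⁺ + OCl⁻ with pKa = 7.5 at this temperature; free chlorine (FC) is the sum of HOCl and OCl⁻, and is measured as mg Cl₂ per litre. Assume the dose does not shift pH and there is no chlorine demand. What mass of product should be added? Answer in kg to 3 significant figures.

Volume: 1210 m³ = 1,210,000 L.
[OCl⁻]/[HOCl] = 10^(pH − pKa) = 10^(7.38 − 7.5) = 0.7586; fraction as HOCl = 1/(1 + 0.7586) = 0.5686.
Free chlorine required for 1.92 ppm HOCl: 1.92 / 0.5686 = 3.376 ppm.
FC to add: 3.376 − 0.4 = 2.976 mg/L as Cl₂.
Cl₂ equivalent: 2.976 mg/L × 1,210,000 L = 3602 g.
Product at 72.9% available Cl: 3602 / 0.729 = 4940 g.

4.94 kg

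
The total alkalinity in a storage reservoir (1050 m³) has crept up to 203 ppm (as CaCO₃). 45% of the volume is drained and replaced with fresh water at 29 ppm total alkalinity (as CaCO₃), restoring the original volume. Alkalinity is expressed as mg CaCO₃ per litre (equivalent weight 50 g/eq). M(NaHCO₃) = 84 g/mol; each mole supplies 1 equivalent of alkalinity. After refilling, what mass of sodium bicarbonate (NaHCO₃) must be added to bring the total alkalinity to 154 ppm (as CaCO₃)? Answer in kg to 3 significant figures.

Volume: 1050 m³ = 1,050,000 L.
After draining 45% and refilling: 203 × 0.55 + 29 × 0.45 = 124.7 ppm.
Deficit to target: 154 − 124.7 = 29.3 mg/L.
As CaCO₃: 29.3 mg/L × 1,050,000 L = 30,760 g; ÷ 50 g/eq ÷ 1 = 615.3 mol NaHCO₃.
Mass: 615.3 × 84 = 51,690 g.

51.7 kg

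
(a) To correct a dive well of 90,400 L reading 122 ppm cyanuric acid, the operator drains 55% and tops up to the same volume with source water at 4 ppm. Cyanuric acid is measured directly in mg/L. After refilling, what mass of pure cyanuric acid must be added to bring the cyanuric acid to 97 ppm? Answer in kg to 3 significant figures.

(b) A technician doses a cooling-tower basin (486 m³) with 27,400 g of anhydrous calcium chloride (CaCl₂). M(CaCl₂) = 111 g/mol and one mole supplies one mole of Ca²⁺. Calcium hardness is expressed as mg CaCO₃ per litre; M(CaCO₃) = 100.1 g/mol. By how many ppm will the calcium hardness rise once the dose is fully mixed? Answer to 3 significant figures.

(a) After draining 55% and refilling: 122 × 0.45 + 4 × 0.55 = 57.1 ppm.
(a) Deficit to target: 97 − 57.1 = 39.9 mg/L.
(a) Mass: 39.9 mg/L × 90,400 L = 3607 g cyanuric acid.

(b) Volume: 486 m³ = 486,000 L.
(b) Moles of Ca²⁺: 27,400 g ÷ 111 g/mol = 246.8 mol.
(b) As CaCO₃: 246.8 mol × 100.1 g/mol = 24,710 g.
(b) Rise: 24,710 g / 486,000 L × 1000 = 50.84 mg/L.

(a) 3.61 kg; (b) 50.8 ppm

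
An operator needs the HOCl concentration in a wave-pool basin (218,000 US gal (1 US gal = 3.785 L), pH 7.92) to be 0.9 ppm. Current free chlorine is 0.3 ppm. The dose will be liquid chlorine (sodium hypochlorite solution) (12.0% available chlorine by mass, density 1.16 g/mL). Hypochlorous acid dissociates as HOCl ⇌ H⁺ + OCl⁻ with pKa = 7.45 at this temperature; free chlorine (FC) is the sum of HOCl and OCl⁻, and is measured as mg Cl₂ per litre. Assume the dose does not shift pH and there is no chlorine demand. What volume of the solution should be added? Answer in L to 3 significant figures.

Volume: 218,000 US gal × 3.785 L/gal = 825,130 L.
[OCl⁻]/[HOCl] = 10^(pH − pKa) = 10^(7.92 − 7.45) = 2.951; fraction as HOCl = 1/(1 + 2.951) = 0.2531.
Free chlorine required for 0.9 ppm HOCl: 0.9 / 0.2531 = 3.556 ppm.
FC to add: 3.556 − 0.3 = 3.256 mg/L as Cl₂.
Cl₂ equivalent: 3.256 mg/L × 825,130 L = 2687 g.
Product at 12.0% available Cl: 2687 / 0.12 = 22,390 g.
Volume: 22,390 g ÷ 1.16 g/mL = 19,300 mL.

19.3 L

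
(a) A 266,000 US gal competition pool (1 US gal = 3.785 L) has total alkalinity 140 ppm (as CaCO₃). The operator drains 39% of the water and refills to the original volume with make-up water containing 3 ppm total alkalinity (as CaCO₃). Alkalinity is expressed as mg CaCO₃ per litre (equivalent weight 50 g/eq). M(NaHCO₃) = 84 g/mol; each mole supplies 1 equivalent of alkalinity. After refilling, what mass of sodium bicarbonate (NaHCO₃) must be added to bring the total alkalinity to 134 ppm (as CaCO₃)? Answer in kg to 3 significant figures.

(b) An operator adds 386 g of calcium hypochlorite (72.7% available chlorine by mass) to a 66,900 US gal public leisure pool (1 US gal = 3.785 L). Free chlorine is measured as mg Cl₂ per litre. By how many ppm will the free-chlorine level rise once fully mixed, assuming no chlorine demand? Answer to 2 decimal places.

(a) Volume: 266,000 US gal × 3.785 L/gal = 1,006,810 L.
(a) After draining 39% and refilling: 140 × 0.61 + 3 × 0.39 = 86.57 ppm.
(a) Deficit to target: 134 − 86.57 = 47.43 mg/L.
(a) As CaCO₃: 47.43 mg/L × 1,006,810 L = 47,750 g; ÷ 50 g/eq ÷ 1 = 955.1 mol NaHCO₃.
(a) Mass: 955.1 × 84 = 80,230 g.

(b) Volume: 66,900 US gal × 3.785 L/gal = 253,216 L.
(b) Available chlorine delivered: 386 g × 0.727 = 280.6 g as Cl₂.
(b) Concentration rise: 280.6 g / 253,216 L = 1.108 mg/L = 1.11 ppm.

(a) 80.2 kg; (b) 1.11 ppm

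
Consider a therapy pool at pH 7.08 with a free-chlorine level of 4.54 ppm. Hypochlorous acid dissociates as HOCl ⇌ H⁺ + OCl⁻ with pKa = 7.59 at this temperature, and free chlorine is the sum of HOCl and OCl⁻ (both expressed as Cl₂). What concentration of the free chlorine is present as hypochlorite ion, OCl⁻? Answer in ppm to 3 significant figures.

[OCl⁻]/[HOCl] = 10^(pH − pKa) = 10^(7.08 − 7.59) = 10^-0.51 = 0.309.
Fraction as HOCl = 1 / (1 + 0.309) = 0.7639.
OCl⁻ = (1 − 0.7639) × 4.54 ppm = 1.072 ppm.

1.07 ppm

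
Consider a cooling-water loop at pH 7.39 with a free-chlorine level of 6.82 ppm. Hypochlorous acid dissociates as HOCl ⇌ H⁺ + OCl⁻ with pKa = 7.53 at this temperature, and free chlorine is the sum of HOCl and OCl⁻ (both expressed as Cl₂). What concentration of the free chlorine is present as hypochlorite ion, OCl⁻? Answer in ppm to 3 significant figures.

2.87 ppm

[OCl⁻]/[HOCl] = 10^(pH − pKa) = 10^(7.39 − 7.53) = 10^-0.14 = 0.7244.
Fraction as HOCl = 1 / (1 + 0.7244) = 0.5799.
OCl⁻ = (1 − 0.5799) × 6.82 ppm = 2.865 ppm.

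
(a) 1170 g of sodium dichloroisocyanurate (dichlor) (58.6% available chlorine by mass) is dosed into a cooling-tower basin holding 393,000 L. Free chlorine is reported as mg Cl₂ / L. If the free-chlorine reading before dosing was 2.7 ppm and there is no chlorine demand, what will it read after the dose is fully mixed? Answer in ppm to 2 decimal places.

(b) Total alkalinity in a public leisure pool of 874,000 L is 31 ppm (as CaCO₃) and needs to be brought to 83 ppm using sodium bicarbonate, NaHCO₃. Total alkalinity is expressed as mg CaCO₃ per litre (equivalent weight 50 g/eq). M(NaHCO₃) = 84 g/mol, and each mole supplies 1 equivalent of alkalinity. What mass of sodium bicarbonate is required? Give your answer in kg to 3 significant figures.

(a) 4.44 ppm; (b) 76.4 kg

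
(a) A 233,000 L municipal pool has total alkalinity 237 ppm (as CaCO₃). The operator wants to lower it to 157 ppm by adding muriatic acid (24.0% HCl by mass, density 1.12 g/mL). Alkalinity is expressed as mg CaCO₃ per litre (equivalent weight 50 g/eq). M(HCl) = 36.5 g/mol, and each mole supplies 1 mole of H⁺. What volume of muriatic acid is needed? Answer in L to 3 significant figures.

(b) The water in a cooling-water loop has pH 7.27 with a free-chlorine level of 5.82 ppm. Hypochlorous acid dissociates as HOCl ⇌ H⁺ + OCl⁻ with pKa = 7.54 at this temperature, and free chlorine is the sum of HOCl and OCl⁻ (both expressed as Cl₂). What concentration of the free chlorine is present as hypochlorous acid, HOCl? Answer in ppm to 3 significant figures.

(a) Alkalinity to neutralize: (237 − 157) = 80 mg/L as CaCO₃ × 233,000 L = 18,640 g as CaCO₃.
(a) Equivalents of H⁺ required: 18,640 ÷ 50 g/eq = 372.8 eq = 372.8 mol HCl.
(a) Mass of HCl: 372.8 × 36.5 = 13,610 g.
(a) Mass of 24.0% solution: 13,610 / 0.24 = 56,700 g.
(a) Volume: 56,700 g ÷ 1.12 g/mL = 50,620 mL.

(b) [OCl⁻]/[HOCl] = 10^(pH − pKa) = 10^(7.27 − 7.54) = 10^-0.27 = 0.537.
(b) Fraction as HOCl = 1 / (1 + 0.537) = 0.6506.
(b) HOCl = 0.6506 × 5.82 ppm = 3.787 ppm.

(a) 50.6 L; (b) 3.79 ppm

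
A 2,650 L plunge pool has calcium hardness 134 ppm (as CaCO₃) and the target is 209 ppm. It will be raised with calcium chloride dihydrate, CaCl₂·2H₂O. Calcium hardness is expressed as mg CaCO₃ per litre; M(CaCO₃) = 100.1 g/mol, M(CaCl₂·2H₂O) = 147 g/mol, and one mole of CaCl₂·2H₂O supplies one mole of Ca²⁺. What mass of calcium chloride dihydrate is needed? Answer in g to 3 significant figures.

292 g

Hardness to add: (209 − 134) = 75 mg/L as CaCO₃ × 2,650 L = 198.8 g as CaCO₃.
Moles of Ca²⁺ (1 mol Ca²⁺ ≡ 1 mol CaCO₃): 198.8 / 100.1 g/mol = 1.986 mol.
Mass of CaCl₂·2H₂O: 1.986 × 147 = 291.9 g.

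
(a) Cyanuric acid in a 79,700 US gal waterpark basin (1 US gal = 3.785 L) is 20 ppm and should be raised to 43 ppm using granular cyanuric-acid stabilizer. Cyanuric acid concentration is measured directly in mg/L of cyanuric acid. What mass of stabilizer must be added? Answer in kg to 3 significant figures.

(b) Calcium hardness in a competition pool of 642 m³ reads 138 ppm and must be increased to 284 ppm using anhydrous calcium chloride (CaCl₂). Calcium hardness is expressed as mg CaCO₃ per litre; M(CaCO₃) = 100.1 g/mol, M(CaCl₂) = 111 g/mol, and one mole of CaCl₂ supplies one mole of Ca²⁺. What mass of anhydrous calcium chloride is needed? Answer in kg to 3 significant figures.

(a) 6.94 kg; (b) 104 kg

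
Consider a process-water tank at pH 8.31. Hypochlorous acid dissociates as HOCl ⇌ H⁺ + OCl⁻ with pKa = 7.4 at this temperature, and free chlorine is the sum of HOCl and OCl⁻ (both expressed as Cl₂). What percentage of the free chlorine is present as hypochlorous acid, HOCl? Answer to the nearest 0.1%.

[OCl⁻]/[HOCl] = 10^(pH − pKa) = 10^(8.31 − 7.4) = 10^0.91 = 8.128.
Fraction as HOCl = 1 / (1 + 8.128) = 0.1095.

11.0%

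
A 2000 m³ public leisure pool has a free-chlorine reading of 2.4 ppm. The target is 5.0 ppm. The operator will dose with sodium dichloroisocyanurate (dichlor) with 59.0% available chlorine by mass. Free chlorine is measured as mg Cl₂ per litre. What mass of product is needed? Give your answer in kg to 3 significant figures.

Volume: 2000 m³ = 2,000,000 L.
Chlorine deficit: 5.0 − 2.4 = 2.6 ppm = 2.6 mg/L as Cl₂.
Cl₂ equivalent needed: 2.6 mg/L × 2,000,000 L = 5,200,000 mg = 5200 g.
Product at 59.0% available chlorine: 5200 / 0.59 = 8814 g.

8.81 kg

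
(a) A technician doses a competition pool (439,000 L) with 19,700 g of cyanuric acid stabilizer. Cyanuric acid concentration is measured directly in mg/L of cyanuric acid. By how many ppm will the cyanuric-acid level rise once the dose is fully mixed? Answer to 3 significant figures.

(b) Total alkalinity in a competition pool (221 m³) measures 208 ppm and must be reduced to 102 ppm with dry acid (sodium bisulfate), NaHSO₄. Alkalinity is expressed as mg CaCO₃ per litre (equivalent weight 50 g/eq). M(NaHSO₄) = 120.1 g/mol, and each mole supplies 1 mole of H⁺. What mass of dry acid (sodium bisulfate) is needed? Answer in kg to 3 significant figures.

(a) 44.9 ppm; (b) 56.3 kg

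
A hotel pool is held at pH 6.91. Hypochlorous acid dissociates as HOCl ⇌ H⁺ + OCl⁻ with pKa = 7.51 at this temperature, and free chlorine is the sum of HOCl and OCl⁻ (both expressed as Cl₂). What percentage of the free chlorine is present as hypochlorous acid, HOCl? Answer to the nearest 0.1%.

79.9%

[OCl⁻]/[HOCl] = 10^(pH − pKa) = 10^(6.91 − 7.51) = 10^-0.60 = 0.2512.
Fraction as HOCl = 1 / (1 + 0.2512) = 0.7992.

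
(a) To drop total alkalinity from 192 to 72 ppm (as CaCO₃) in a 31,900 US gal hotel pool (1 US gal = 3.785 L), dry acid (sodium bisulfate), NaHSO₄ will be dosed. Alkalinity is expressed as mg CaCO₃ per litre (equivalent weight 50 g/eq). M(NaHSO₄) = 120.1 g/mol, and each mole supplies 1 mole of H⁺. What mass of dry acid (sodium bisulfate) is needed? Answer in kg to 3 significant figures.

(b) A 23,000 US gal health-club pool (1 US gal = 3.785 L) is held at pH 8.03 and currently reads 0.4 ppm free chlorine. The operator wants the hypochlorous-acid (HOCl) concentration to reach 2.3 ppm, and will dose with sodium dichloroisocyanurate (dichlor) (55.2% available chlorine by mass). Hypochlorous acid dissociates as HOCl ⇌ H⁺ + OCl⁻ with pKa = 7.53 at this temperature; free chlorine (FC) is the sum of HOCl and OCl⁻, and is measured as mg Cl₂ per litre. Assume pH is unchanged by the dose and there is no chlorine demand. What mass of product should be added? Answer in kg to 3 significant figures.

(a) 34.8 kg; (b) 1.45 kg

(a) Volume: 31,900 US gal × 3.785 L/gal = 120,742 L.
(a) Alkalinity to neutralize: (192 − 72) = 120 mg/L as CaCO₃ × 120,742 L = 14,490 g as CaCO₃.
(a) Equivalents of H⁺ required: 14,490 ÷ 50 g/eq = 289.8 eq = 289.8 mol NaHSO₄.
(a) Mass of NaHSO₄: 289.8 × 120.1 = 34,800 g.

(b) Volume: 23,000 US gal × 3.785 L/gal = 87,055 L.
(b) [OCl⁻]/[HOCl] = 10^(pH − pKa) = 10^(8.03 − 7.53) = 3.162; fraction as HOCl = 1/(1 + 3.162) = 0.2403.
(b) Free chlorine required for 2.3 ppm HOCl: 2.3 / 0.2403 = 9.573 ppm.
(b) FC to add: 9.573 − 0.4 = 9.173 mg/L as Cl₂.
(b) Cl₂ equivalent: 9.173 mg/L × 87,055 L = 798.6 g.
(b) Product at 55.2% available Cl: 798.6 / 0.552 = 1447 g.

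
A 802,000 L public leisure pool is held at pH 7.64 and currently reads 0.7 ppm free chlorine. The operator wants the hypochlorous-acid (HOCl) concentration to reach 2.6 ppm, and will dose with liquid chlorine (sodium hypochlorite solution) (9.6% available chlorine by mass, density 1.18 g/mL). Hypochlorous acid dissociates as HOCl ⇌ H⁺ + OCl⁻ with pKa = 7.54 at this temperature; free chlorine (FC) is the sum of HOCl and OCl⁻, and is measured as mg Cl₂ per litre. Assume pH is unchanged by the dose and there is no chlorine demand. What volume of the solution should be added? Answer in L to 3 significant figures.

[OCl⁻]/[HOCl] = 10^(pH − pKa) = 10^(7.64 − 7.54) = 1.259; fraction as HOCl = 1/(1 + 1.259) = 0.4427.
Free chlorine required for 2.6 ppm HOCl: 2.6 / 0.4427 = 5.873 ppm.
FC to add: 5.873 − 0.7 = 5.173 mg/L as Cl₂.
Cl₂ equivalent: 5.173 mg/L × 802,000 L = 4149 g.
Product at 9.6% available Cl: 4149 / 0.096 = 43,220 g.
Volume: 43,220 g ÷ 1.18 g/mL = 36,630 mL.

36.6 L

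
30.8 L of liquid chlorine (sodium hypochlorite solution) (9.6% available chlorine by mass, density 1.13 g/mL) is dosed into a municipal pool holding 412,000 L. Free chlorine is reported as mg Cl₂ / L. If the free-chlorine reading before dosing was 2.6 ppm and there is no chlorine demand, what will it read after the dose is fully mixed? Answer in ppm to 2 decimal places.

10.71 ppm

Mass of solution: 30.8 L × 1000 mL/L × 1.13 g/mL = 34,800 g.
Available chlorine delivered: 34,800 g × 0.096 = 3341 g as Cl₂.
Concentration rise: 3341 g / 412,000 L = 8.11 mg/L = 8.11 ppm.
Final FC: 2.6 + 8.11 = 10.71 ppm.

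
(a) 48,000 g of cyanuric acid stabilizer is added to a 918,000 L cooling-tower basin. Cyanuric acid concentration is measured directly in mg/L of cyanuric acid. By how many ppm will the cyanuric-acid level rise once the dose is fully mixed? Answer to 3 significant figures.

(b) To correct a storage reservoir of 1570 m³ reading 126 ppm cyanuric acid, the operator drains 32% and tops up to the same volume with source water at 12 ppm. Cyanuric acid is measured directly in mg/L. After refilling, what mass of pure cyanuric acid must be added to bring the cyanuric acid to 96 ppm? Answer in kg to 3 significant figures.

(a) 52.3 ppm; (b) 10.2 kg

(a) Rise: 48,000 g / 918,000 L × 1000 = 52.29 mg/L.

(b) Volume: 1570 m³ = 1,570,000 L.
(b) After draining 32% and refilling: 126 × 0.68 + 12 × 0.32 = 89.52 ppm.
(b) Deficit to target: 96 − 89.52 = 6.48 mg/L.
(b) Mass: 6.48 mg/L × 1,570,000 L = 10,170 g cyanuric acid.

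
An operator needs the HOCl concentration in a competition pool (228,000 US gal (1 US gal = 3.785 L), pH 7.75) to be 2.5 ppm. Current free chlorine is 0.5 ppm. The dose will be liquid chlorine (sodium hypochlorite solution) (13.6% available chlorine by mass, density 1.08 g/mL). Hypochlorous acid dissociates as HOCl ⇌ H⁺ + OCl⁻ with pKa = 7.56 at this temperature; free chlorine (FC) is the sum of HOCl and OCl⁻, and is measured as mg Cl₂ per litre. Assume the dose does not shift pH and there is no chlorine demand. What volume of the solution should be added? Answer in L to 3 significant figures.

34.5 L

Volume: 228,000 US gal × 3.785 L/gal = 862,980 L.
[OCl⁻]/[HOCl] = 10^(pH − pKa) = 10^(7.75 − 7.56) = 1.549; fraction as HOCl = 1/(1 + 1.549) = 0.3923.
Free chlorine required for 2.5 ppm HOCl: 2.5 / 0.3923 = 6.372 ppm.
FC to add: 6.372 − 0.5 = 5.872 mg/L as Cl₂.
Cl₂ equivalent: 5.872 mg/L × 862,980 L = 5067 g.
Product at 13.6% available Cl: 5067 / 0.136 = 37,260 g.
Volume: 37,260 g ÷ 1.08 g/mL = 34,500 mL.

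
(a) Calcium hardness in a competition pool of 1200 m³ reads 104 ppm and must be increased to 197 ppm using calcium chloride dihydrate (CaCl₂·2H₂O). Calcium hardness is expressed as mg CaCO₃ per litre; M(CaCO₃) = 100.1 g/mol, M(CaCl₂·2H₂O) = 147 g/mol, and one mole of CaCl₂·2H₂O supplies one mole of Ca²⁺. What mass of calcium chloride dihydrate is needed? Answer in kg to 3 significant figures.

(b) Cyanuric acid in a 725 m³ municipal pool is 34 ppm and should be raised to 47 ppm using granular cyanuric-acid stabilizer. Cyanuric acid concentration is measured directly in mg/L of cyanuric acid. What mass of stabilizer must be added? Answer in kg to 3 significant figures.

(a) Volume: 1200 m³ = 1,200,000 L.
(a) Hardness to add: (197 − 104) = 93 mg/L as CaCO₃ × 1,200,000 L = 111,600 g as CaCO₃.
(a) Moles of Ca²⁺ (1 mol Ca²⁺ ≡ 1 mol CaCO₃): 111,600 / 100.1 g/mol = 1115 mol.
(a) Mass of CaCl₂·2H₂O: 1115 × 147 = 163,900 g.

(b) Volume: 725 m³ = 725,000 L.
(b) CYA to add: (47 − 34) = 13 mg/L × 725,000 L = 9425 g cyanuric acid.

(a) 164 kg; (b) 9.43 kg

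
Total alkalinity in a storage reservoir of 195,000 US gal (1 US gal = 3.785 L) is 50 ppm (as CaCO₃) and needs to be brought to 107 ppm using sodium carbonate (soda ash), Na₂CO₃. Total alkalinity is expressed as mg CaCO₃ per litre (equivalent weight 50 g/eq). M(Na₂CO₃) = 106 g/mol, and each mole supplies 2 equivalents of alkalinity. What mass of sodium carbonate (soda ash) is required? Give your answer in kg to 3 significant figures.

Volume: 195,000 US gal × 3.785 L/gal = 738,075 L.
Alkalinity to add: (107 − 50) = 57 mg/L as CaCO₃ × 738,075 L = 42,070 g as CaCO₃.
Equivalents: 42,070 g ÷ 50 g/eq = 841.4 eq.
Each mole of Na₂CO₃ supplies 2 eq, so 841.4 / 2 = 420.7 mol.
Mass: 420.7 mol × 106 g/mol = 44,590 g.

44.6 kg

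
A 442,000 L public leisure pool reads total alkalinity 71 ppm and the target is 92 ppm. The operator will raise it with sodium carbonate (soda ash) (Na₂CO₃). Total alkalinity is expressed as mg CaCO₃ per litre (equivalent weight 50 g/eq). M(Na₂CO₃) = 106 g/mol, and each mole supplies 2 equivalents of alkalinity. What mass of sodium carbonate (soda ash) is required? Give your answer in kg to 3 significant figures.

9.84 kg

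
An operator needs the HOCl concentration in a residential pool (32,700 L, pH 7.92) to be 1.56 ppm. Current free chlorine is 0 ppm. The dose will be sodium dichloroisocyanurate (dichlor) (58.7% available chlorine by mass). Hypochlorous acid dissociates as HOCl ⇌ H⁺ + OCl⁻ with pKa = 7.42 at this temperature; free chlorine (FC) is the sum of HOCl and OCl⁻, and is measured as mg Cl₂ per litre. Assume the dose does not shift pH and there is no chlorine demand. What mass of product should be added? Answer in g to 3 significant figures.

362 g

[OCl⁻]/[HOCl] = 10^(pH − pKa) = 10^(7.92 − 7.42) = 3.162; fraction as HOCl = 1/(1 + 3.162) = 0.2403.
Free chlorine required for 1.56 ppm HOCl: 1.56 / 0.2403 = 6.493 ppm.
FC to add: 6.493 − 0 = 6.493 mg/L as Cl₂.
Cl₂ equivalent: 6.493 mg/L × 32,700 L = 212.3 g.
Product at 58.7% available Cl: 212.3 / 0.587 = 361.7 g.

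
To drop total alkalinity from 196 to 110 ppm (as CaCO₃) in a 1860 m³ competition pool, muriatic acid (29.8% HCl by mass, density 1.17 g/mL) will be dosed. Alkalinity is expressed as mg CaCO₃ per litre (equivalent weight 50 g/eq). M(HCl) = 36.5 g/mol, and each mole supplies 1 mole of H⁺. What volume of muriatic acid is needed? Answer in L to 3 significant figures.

Volume: 1860 m³ = 1,860,000 L.
Alkalinity to neutralize: (196 − 110) = 86 mg/L as CaCO₃ × 1,860,000 L = 160,000 g as CaCO₃.
Equivalents of H⁺ required: 160,000 ÷ 50 g/eq = 3199 eq = 3199 mol HCl.
Mass of HCl: 3199 × 36.5 = 116,800 g.
Mass of 29.8% solution: 116,800 / 0.298 = 391,800 g.
Volume: 391,800 g ÷ 1.17 g/mL = 334,900 mL.

335 L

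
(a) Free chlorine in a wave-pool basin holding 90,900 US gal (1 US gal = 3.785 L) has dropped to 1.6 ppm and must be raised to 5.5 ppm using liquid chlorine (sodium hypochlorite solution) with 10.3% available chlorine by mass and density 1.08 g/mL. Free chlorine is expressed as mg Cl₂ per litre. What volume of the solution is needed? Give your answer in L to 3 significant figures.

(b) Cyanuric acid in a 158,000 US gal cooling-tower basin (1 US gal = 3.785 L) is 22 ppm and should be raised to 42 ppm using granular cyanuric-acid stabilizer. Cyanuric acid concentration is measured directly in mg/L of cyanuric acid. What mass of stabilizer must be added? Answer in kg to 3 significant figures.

(a) Volume: 90,900 US gal × 3.785 L/gal = 344,056 L.
(a) Chlorine deficit: 5.5 − 1.6 = 3.9 ppm = 3.9 mg/L as Cl₂.
(a) Cl₂ equivalent needed: 3.9 mg/L × 344,056 L = 1,342,000 mg = 1342 g.
(a) Product at 10.3% available chlorine: 1342 / 0.103 = 13,030 g.
(a) Volume at density 1.08 g/mL: 13,030 g ÷ 1.08 g/mL = 12,060 mL.

(b) Volume: 158,000 US gal × 3.785 L/gal = 598,030 L.
(b) CYA to add: (42 − 22) = 20 mg/L × 598,030 L = 11,960 g cyanuric acid.

(a) 12.1 L; (b) 12.0 kg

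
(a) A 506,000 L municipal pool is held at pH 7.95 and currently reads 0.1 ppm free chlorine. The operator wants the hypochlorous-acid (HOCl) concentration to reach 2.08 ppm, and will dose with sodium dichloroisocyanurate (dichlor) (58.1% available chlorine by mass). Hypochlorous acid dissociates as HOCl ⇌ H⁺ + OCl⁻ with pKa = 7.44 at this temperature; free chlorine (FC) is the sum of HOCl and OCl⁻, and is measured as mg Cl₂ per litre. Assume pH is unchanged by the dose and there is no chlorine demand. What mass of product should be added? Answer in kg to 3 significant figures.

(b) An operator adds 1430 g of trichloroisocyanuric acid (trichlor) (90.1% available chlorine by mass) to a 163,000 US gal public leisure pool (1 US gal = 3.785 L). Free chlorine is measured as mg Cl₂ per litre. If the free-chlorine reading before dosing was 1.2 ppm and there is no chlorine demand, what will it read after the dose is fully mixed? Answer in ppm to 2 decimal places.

(a) 7.59 kg; (b) 3.29 ppm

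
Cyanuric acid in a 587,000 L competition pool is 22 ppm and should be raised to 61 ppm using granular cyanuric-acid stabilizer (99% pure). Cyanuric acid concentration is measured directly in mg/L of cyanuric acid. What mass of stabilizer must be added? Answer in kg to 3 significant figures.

CYA to add: (61 − 22) = 39 mg/L × 587,000 L = 22,890 g cyanuric acid.
At 99% purity: 22,890 / 0.99 = 23,120 g product.

23.1 kg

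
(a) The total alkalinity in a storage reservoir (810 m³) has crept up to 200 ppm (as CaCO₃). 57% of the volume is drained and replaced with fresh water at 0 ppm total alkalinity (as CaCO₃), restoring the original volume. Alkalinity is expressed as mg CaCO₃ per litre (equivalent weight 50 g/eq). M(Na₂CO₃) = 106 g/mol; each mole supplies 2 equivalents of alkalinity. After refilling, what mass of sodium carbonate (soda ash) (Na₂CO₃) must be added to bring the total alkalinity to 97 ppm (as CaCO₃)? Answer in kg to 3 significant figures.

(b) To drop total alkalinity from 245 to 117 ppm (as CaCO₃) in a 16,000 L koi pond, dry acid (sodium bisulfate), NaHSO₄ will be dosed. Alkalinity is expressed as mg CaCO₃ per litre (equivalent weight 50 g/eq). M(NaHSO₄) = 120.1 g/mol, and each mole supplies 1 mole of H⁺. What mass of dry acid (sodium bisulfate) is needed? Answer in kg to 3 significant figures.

(a) Volume: 810 m³ = 810,000 L.
(a) After draining 57% and refilling: 200 × 0.43 + 0 × 0.57 = 86 ppm.
(a) Deficit to target: 97 − 86 = 11 mg/L.
(a) As CaCO₃: 11 mg/L × 810,000 L = 8910 g; ÷ 50 g/eq ÷ 2 = 89.1 mol Na₂CO₃.
(a) Mass: 89.1 × 106 = 9445 g.

(b) Alkalinity to neutralize: (245 − 117) = 128 mg/L as CaCO₃ × 16,000 L = 2048 g as CaCO₃.
(b) Equivalents of H⁺ required: 2048 ÷ 50 g/eq = 40.96 eq = 40.96 mol NaHSO₄.
(b) Mass of NaHSO₄: 40.96 × 120.1 = 4919 g.

(a) 9.44 kg; (b) 4.92 kg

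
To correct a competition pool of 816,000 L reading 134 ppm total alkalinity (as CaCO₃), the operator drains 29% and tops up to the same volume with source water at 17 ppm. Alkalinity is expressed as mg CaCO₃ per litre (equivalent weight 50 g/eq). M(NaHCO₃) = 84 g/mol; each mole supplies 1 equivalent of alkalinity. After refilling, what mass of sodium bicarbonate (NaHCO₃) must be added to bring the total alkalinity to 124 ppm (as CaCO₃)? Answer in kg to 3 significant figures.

32.8 kg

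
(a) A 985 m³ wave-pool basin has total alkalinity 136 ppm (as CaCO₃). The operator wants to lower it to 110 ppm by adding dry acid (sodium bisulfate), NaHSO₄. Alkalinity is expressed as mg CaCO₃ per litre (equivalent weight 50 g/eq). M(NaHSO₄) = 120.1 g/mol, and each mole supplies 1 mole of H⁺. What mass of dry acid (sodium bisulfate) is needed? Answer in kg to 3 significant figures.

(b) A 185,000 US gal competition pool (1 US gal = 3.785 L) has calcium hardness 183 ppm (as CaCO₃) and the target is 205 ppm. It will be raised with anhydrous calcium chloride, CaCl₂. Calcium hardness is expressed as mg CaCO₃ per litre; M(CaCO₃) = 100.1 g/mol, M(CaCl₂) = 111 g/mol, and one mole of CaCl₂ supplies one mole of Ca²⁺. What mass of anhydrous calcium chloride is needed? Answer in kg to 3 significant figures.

(a) 61.5 kg; (b) 17.1 kg

(a) Volume: 985 m³ = 985,000 L.
(a) Alkalinity to neutralize: (136 − 110) = 26 mg/L as CaCO₃ × 985,000 L = 25,610 g as CaCO₃.
(a) Equivalents of H⁺ required: 25,610 ÷ 50 g/eq = 512.2 eq = 512.2 mol NaHSO₄.
(a) Mass of NaHSO₄: 512.2 × 120.1 = 61,520 g.

(b) Volume: 185,000 US gal × 3.785 L/gal = 700,225 L.
(b) Hardness to add: (205 − 183) = 22 mg/L as CaCO₃ × 700,225 L = 15,400 g as CaCO₃.
(b) Moles of Ca²⁺ (1 mol Ca²⁺ ≡ 1 mol CaCO₃): 15,400 / 100.1 g/mol = 153.9 mol.
(b) Mass of CaCl₂: 153.9 × 111 = 17,080 g.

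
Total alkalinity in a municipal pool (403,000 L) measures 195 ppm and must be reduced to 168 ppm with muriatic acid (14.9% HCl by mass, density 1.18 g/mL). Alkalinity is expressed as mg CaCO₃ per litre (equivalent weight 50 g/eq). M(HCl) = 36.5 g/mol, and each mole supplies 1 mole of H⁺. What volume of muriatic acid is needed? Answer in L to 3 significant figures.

45.2 L

Alkalinity to neutralize: (195 − 168) = 27 mg/L as CaCO₃ × 403,000 L = 10,880 g as CaCO₃.
Equivalents of H⁺ required: 10,880 ÷ 50 g/eq = 217.6 eq = 217.6 mol HCl.
Mass of HCl: 217.6 × 36.5 = 7943 g.
Mass of 14.9% solution: 7943 / 0.149 = 53,310 g.
Volume: 53,310 g ÷ 1.18 g/mL = 45,180 mL.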